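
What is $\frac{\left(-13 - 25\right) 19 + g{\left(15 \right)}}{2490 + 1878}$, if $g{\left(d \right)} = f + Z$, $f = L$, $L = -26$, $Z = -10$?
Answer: $- \frac{379}{2184} \approx -0.17353$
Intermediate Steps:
$f = -26$
$g{\left(d \right)} = -36$ ($g{\left(d \right)} = -26 - 10 = -36$)
$\frac{\left(-13 - 25\right) 19 + g{\left(15 \right)}}{2490 + 1878} = \frac{\left(-13 - 25\right) 19 - 36}{2490 + 1878} = \frac{\left(-38\right) 19 - 36}{4368} = \left(-722 - 36\right) \frac{1}{4368} = \left(-758\right) \frac{1}{4368} = - \frac{379}{2184}$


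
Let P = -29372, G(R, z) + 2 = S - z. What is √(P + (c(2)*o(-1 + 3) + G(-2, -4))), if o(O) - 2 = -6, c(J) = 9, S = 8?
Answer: I*√29398 ≈ 171.46*I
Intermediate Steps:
G(R, z) = 6 - z (G(R, z) = -2 + (8 - z) = 6 - z)
o(O) = -4 (o(O) = 2 - 6 = -4)
√(P + (c(2)*o(-1 + 3) + G(-2, -4))) = √(-29372 + (9*(-4) + (6 - 1*(-4)))) = √(-29372 + (-36 + (6 + 4))) = √(-29372 + (-36 + 10)) = √(-29372 - 26) = √(-29398) = I*√29398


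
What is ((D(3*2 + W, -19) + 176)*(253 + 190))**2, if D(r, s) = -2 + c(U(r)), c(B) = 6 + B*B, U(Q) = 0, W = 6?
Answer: 6358467600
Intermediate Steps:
c(B) = 6 + B**2
D(r, s) = 4 (D(r, s) = -2 + (6 + 0**2) = -2 + (6 + 0) = -2 + 6 = 4)
((D(3*2 + W, -19) + 176)*(253 + 190))**2 = ((4 + 176)*(253 + 190))**2 = (180*443)**2 = 79740**2 = 6358467600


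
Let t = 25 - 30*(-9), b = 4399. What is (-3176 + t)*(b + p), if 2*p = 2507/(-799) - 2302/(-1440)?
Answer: -14579093209169/1150560 ≈ -1.2671e+7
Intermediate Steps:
p = -885391/1150560 (p = (2507/(-799) - 2302/(-1440))/2 = (2507*(-1/799) - 2302*(-1/1440))/2 = (-2507/799 + 1151/720)/2 = (½)*(-885391/575280) = -885391/1150560 ≈ -0.76953)
t = 295 (t = 25 + 270 = 295)
(-3176 + t)*(b + p) = (-3176 + 295)*(4399 - 885391/1150560) = -2881*5060428049/1150560 = -14579093209169/1150560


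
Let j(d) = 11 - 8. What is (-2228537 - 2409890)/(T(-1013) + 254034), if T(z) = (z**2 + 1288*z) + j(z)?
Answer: 4638427/24538 ≈ 189.03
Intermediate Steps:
j(d) = 3
T(z) = 3 + z**2 + 1288*z (T(z) = (z**2 + 1288*z) + 3 = 3 + z**2 + 1288*z)
(-2228537 - 2409890)/(T(-1013) + 254034) = (-2228537 - 2409890)/((3 + (-1013)**2 + 1288*(-1013)) + 254034) = -4638427/((3 + 1026169 - 1304744) + 254034) = -4638427/(-278572 + 254034) = -4638427/(-24538) = -4638427*(-1/24538) = 4638427/24538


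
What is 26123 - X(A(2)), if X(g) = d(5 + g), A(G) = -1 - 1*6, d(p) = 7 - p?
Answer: 26114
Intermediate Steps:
A(G) = -7 (A(G) = -1 - 6 = -7)
X(g) = 2 - g (X(g) = 7 - (5 + g) = 7 + (-5 - g) = 2 - g)
26123 - X(A(2)) = 26123 - (2 - 1*(-7)) = 26123 - (2 + 7) = 26123 - 1*9 = 26123 - 9 = 26114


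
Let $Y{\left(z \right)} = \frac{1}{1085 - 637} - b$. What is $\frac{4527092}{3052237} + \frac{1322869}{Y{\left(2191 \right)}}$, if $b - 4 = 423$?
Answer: $- \frac{1808027939098804}{583877676915} \approx -3096.6$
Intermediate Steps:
$b = 427$ ($b = 4 + 423 = 427$)
$Y{\left(z \right)} = - \frac{191295}{448}$ ($Y{\left(z \right)} = \frac{1}{1085 - 637} - 427 = \frac{1}{448} - 427 = - \frac{191295}{448}$)
$\frac{4527092}{3052237} + \frac{1322869}{Y{\left(2191 \right)}} = \frac{4527092}{3052237} + \frac{1322869}{- \frac{191295}{448}} = 4527092 \cdot \frac{1}{3052237} + 1322869 \left(- \frac{448}{191295}\right) = \frac{4527092}{3052237} - \frac{592645312}{191295} = - \frac{1808027939098804}{583877676915}$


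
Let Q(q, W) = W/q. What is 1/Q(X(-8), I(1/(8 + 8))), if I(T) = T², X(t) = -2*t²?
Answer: -32768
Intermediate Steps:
1/Q(X(-8), I(1/(8 + 8))) = 1/((1/(8 + 8))²/((-2*(-8)²))) = 1/((1/16)²/((-2*64))) = 1/((1/16)²/(-128)) = 1/((1/256)*(-1/128)) = 1/(-1/32768) = -32768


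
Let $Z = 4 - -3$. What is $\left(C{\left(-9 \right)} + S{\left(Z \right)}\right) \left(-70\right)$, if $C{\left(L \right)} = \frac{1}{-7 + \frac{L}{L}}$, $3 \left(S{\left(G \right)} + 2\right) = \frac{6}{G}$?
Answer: $\frac{395}{3} \approx 131.67$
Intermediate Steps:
$Z = 7$ ($Z = 4 + 3 = 7$)
$S{\left(G \right)} = -2 + \frac{2}{G}$ ($S{\left(G \right)} = -2 + \frac{6 \frac{1}{G}}{3} = -2 + \frac{2}{G}$)
$C{\left(L \right)} = - \frac{1}{6}$ ($C{\left(L \right)} = \frac{1}{-7 + 1} = \frac{1}{-6} = - \frac{1}{6}$)
$\left(C{\left(-9 \right)} + S{\left(Z \right)}\right) \left(-70\right) = \left(- \frac{1}{6} - \left(2 - \frac{2}{7}\right)\right) \left(-70\right) = \left(- \frac{1}{6} + \left(-2 + 2 \cdot \frac{1}{7}\right)\right) \left(-70\right) = \left(- \frac{1}{6} + \left(-2 + \frac{2}{7}\right)\right) \left(-70\right) = \left(- \frac{1}{6} - \frac{12}{7}\right) \left(-70\right) = \left(- \frac{79}{42}\right) \left(-70\right) = \frac{395}{3}$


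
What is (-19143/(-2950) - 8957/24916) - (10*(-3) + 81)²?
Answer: -95364339181/36751100 ≈ -2594.9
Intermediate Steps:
(-19143/(-2950) - 8957/24916) - (10*(-3) + 81)² = (-19143*(-1/2950) - 8957*1/24916) - (-30 + 81)² = (19143/2950 - 8957/24916) - 1*51² = 225271919/36751100 - 1*2601 = 225271919/36751100 - 2601 = -95364339181/36751100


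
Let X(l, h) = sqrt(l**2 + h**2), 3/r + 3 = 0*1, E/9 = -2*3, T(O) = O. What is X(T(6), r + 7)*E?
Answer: -324*sqrt(2) ≈ -458.21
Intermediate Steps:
E = -54 (E = 9*(-2*3) = 9*(-6) = -54)
r = -1 (r = 3/(-3 + 0*1) = 3/(-3 + 0) = 3/(-3) = 3*(-1/3) = -1)
X(l, h) = sqrt(h**2 + l**2)
X(T(6), r + 7)*E = sqrt((-1 + 7)**2 + 6**2)*(-54) = sqrt(6**2 + 36)*(-54) = sqrt(36 + 36)*(-54) = sqrt(72)*(-54) = (6*sqrt(2))*(-54) = -324*sqrt(2)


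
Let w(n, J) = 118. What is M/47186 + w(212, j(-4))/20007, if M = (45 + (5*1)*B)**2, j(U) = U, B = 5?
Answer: 51801124/472025151 ≈ 0.10974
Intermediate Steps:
M = 4900 (M = (45 + (5*1)*5)**2 = (45 + 5*5)**2 = (45 + 25)**2 = 70**2 = 4900)
M/47186 + w(212, j(-4))/20007 = 4900/47186 + 118/20007 = 4900*(1/47186) + 118*(1/20007) = 2450/23593 + 118/20007 = 51801124/472025151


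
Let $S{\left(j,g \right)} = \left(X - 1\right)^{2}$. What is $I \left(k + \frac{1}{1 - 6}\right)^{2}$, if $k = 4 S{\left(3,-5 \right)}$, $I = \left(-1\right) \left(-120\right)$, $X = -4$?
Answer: $\frac{5976024}{5} \approx 1.1952 \cdot 10^{6}$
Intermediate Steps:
$I = 120$
$S{\left(j,g \right)} = 25$ ($S{\left(j,g \right)} = \left(-4 - 1\right)^{2} = \left(-5\right)^{2} = 25$)
$k = 100$ ($k = 4 \cdot 25 = 100$)
$I \left(k + \frac{1}{1 - 6}\right)^{2} = 120 \left(100 + \frac{1}{1 - 6}\right)^{2} = 120 \left(100 + \frac{1}{-5}\right)^{2} = 120 \left(100 - \frac{1}{5}\right)^{2} = 120 \left(\frac{499}{5}\right)^{2} = 120 \cdot \frac{249001}{25} = \frac{5976024}{5}$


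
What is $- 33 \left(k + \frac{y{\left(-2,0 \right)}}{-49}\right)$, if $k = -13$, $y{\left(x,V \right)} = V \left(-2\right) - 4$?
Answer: $\frac{20889}{49} \approx 426.31$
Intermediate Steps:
$y{\left(x,V \right)} = -4 - 2 V$ ($y{\left(x,V \right)} = - 2 V - 4 = -4 - 2 V$)
$- 33 \left(k + \frac{y{\left(-2,0 \right)}}{-49}\right) = - 33 \left(-13 + \frac{-4 - 0}{-49}\right) = - 33 \left(-13 + \left(-4 + 0\right) \left(- \frac{1}{49}\right)\right) = - 33 \left(-13 - - \frac{4}{49}\right) = - 33 \left(-13 + \frac{4}{49}\right) = \left(-33\right) \left(- \frac{633}{49}\right) = \frac{20889}{49}$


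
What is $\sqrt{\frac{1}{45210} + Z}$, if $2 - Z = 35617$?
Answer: $\frac{i \sqrt{72795069076290}}{45210} \approx 188.72 i$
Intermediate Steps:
$Z = -35615$ ($Z = 2 - 35617 = -35615$)
$\sqrt{\frac{1}{45210} + Z} = \sqrt{\frac{1}{45210} - 35615} = \sqrt{- \frac{1610154149}{45210}} = \frac{i \sqrt{72795069076290}}{45210}$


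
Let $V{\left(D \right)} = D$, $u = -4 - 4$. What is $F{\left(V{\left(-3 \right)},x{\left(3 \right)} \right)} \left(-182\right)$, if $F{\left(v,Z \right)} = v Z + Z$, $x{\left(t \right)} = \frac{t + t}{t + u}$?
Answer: $- \frac{2184}{5} \approx -436.8$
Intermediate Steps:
$u = -8$ ($u = -4 - 4 = -8$)
$x{\left(t \right)} = \frac{2 t}{-8 + t}$ ($x{\left(t \right)} = \frac{t + t}{t - 8} = \frac{2 t}{-8 + t}$)
$F{\left(v,Z \right)} = Z + Z v$ ($F{\left(v,Z \right)} = Z v + Z = Z + Z v$)
$F{\left(V{\left(-3 \right)},x{\left(3 \right)} \right)} \left(-182\right) = 2 \cdot 3 \frac{1}{-8 + 3} \left(1 - 3\right) \left(-182\right) = 2 \cdot 3 \frac{1}{-5} \left(-2\right) \left(-182\right) = 2 \cdot 3 \left(- \frac{1}{5}\right) \left(-2\right) \left(-182\right) = \left(- \frac{6}{5}\right) \left(-2\right) \left(-182\right) = \frac{12}{5} \left(-182\right) = - \frac{2184}{5}$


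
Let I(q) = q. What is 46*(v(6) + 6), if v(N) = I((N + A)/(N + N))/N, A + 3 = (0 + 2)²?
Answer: 10097/36 ≈ 280.47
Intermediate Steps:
A = 1 (A = -3 + (0 + 2)² = -3 + 2² = -3 + 4 = 1)
v(N) = (1 + N)/(2*N²) (v(N) = ((N + 1)/(N + N))/N = ((1 + N)/((2*N)))/N = ((1 + N)*(1/(2*N)))/N = ((1 + N)/(2*N))/N = (1 + N)/(2*N²))
46*(v(6) + 6) = 46*((½)*(1 + 6)/6² + 6) = 46*((½)*(1/36)*7 + 6) = 46*(7/72 + 6) = 46*(439/72) = 10097/36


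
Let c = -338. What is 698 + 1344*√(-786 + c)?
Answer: 698 + 2688*I*√281 ≈ 698.0 + 45059.0*I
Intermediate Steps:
698 + 1344*√(-786 + c) = 698 + 1344*√(-786 - 338) = 698 + 1344*√(-1124) = 698 + 1344*(2*I*√281) = 698 + 2688*I*√281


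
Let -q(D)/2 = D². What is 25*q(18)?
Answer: -16200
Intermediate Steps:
q(D) = -2*D²
25*q(18) = 25*(-2*18²) = 25*(-2*324) = 25*(-648) = -16200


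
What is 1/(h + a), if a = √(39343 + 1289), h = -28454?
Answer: -14227/404794742 - √10158/404794742 ≈ -3.5395e-5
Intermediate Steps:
a = 2*√10158 (a = √40632 = 2*√10158 ≈ 201.57)
1/(h + a) = 1/(-28454 + 2*√10158)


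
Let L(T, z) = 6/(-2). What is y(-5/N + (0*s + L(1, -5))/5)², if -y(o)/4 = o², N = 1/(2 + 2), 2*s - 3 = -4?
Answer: 1800814096/625 ≈ 2.8813e+6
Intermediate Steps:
s = -½ (s = 3/2 + (½)*(-4) = 3/2 - 2 = -½ ≈ -0.50000)
L(T, z) = -3 (L(T, z) = 6*(-½) = -3)
N = ¼ (N = 1/4 = ¼ ≈ 0.25000)
y(o) = -4*o²
y(-5/N + (0*s + L(1, -5))/5)² = (-4*(-5/¼ + (0*(-½) - 3)/5)²)² = (-4*(-5*4 + (0 - 3)*(⅕))²)² = (-4*(-20 - 3*⅕)²)² = (-4*(-20 - ⅗)²)² = (-4*(-103/5)²)² = (-4*10609/25)² = (-42436/25)² = 1800814096/625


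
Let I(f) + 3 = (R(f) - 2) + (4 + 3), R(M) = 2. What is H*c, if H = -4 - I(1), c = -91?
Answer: 728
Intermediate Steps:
I(f) = 4 (I(f) = -3 + ((2 - 2) + (4 + 3)) = -3 + (0 + 7) = -3 + 7 = 4)
H = -8 (H = -4 - 1*4 = -4 - 4 = -8)
H*c = -8*(-91) = 728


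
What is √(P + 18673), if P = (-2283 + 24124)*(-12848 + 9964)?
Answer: I*√62970771 ≈ 7935.4*I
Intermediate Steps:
P = -62989444 (P = 21841*(-2884) = -62989444)
√(P + 18673) = √(-62989444 + 18673) = √(-62970771) = I*√62970771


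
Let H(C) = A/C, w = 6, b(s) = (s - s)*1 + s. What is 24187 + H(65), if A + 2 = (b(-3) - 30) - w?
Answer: 1572114/65 ≈ 24186.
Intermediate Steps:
b(s) = s (b(s) = 0*1 + s = 0 + s = s)
A = -41 (A = -2 + ((-3 - 30) - 1*6) = -2 + (-33 - 6) = -2 - 39 = -41)
H(C) = -41/C
24187 + H(65) = 24187 - 41/65 = 1572114/65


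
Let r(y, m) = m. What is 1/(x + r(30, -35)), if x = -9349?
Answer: -1/9384 ≈ -0.00010656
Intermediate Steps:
1/(x + r(30, -35)) = 1/(-9349 - 35) = 1/(-9384) = -1/9384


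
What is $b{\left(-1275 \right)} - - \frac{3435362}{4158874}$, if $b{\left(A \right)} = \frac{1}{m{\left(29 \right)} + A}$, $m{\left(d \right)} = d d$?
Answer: $\frac{743394117}{902475658} \approx 0.82373$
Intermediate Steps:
$m{\left(d \right)} = d^{2}$
$b{\left(A \right)} = \frac{1}{841 + A}$ ($b{\left(A \right)} = \frac{1}{29^{2} + A} = \frac{1}{841 + A}$)
$b{\left(-1275 \right)} - - \frac{3435362}{4158874} = \frac{1}{841 - 1275} - - \frac{3435362}{4158874} = \frac{1}{-434} - \left(-3435362\right) \frac{1}{4158874} = - \frac{1}{434} - - \frac{1717681}{2079437} = - \frac{1}{434} + \frac{1717681}{2079437} = \frac{743394117}{902475658}$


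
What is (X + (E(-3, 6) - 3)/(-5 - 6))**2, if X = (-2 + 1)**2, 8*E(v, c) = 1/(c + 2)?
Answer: 801025/495616 ≈ 1.6162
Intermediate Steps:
E(v, c) = 1/(8*(2 + c)) (E(v, c) = 1/(8*(c + 2)) = 1/(8*(2 + c)))
X = 1 (X = (-1)**2 = 1)
(X + (E(-3, 6) - 3)/(-5 - 6))**2 = (1 + (1/(8*(2 + 6)) - 3)/(-5 - 6))**2 = (1 + ((1/8)/8 - 3)/(-11))**2 = (1 + ((1/8)*(1/8) - 3)*(-1/11))**2 = (1 + (1/64 - 3)*(-1/11))**2 = (1 - 191/64*(-1/11))**2 = (1 + 191/704)**2 = (895/704)**2 = 801025/495616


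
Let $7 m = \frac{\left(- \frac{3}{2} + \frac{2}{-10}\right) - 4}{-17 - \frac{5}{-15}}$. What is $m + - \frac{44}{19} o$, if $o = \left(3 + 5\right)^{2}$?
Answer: $- \frac{9852751}{66500} \approx -148.16$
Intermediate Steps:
$o = 64$ ($o = 8^{2} = 64$)
$m = \frac{171}{3500}$ ($m = \frac{\left(\left(- \frac{3}{2} + \frac{2}{-10}\right) - 4\right) \frac{1}{-17 - \frac{5}{-15}}}{7} = \frac{\left(\left(\left(-3\right) \frac{1}{2} + 2 \left(- \frac{1}{10}\right)\right) - 4\right) \frac{1}{-17 - - \frac{1}{3}}}{7} = \frac{\left(\left(- \frac{3}{2} - \frac{1}{5}\right) - 4\right) \frac{1}{-17 + \frac{1}{3}}}{7} = \frac{\left(- \frac{17}{10} - 4\right) \frac{1}{- \frac{50}{3}}}{7} = \frac{\left(- \frac{57}{10}\right) \left(- \frac{3}{50}\right)}{7} = \frac{1}{7} \cdot \frac{171}{500} = \frac{171}{3500} \approx 0.048857$)
$m + - \frac{44}{19} o = \frac{171}{3500} + - \frac{44}{19} \cdot 64 = \frac{171}{3500} + \left(-44\right) \frac{1}{19} \cdot 64 = \frac{171}{3500} - \frac{2816}{19} = - \frac{9852751}{66500}$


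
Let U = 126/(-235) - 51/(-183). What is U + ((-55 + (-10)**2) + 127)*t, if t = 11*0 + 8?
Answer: 19721269/14335 ≈ 1375.7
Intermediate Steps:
t = 8 (t = 0 + 8 = 8)
U = -3691/14335 (U = 126*(-1/235) - 51*(-1/183) = -126/235 + 17/61 = -3691/14335 ≈ -0.25748)
U + ((-55 + (-10)**2) + 127)*t = -3691/14335 + ((-55 + (-10)**2) + 127)*8 = -3691/14335 + ((-55 + 100) + 127)*8 = -3691/14335 + (45 + 127)*8 = -3691/14335 + 172*8 = -3691/14335 + 1376 = 19721269/14335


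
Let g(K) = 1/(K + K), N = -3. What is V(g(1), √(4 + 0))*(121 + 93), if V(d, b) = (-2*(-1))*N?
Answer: -1284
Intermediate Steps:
g(K) = 1/(2*K)
V(d, b) = -6 (V(d, b) = -2*(-1)*(-3) = 2*(-3) = -6)
V(g(1), √(4 + 0))*(121 + 93) = -6*(121 + 93) = -6*214 = -1284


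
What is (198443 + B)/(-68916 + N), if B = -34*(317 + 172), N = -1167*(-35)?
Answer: -181817/28071 ≈ -6.4770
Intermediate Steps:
N = 40845
B = -16626 (B = -34*489 = -16626)
(198443 + B)/(-68916 + N) = (198443 - 16626)/(-68916 + 40845) = 181817/(-28071) = 181817*(-1/28071) = -181817/28071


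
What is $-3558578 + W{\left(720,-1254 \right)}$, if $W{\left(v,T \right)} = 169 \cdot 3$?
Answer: $-3558071$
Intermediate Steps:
$W{\left(v,T \right)} = 507$
$-3558578 + W{\left(720,-1254 \right)} = -3558578 + 507 = -3558071$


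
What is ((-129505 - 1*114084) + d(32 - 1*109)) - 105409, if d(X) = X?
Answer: -349075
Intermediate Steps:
((-129505 - 1*114084) + d(32 - 1*109)) - 105409 = ((-129505 - 1*114084) + (32 - 1*109)) - 105409 = ((-129505 - 114084) + (32 - 109)) - 105409 = (-243589 - 77) - 105409 = -243666 - 105409 = -349075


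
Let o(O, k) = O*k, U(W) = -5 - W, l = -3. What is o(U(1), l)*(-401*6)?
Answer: -43308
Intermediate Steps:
o(U(1), l)*(-401*6) = ((-5 - 1*1)*(-3))*(-401*6) = ((-5 - 1)*(-3))*(-2406) = -6*(-3)*(-2406) = 18*(-2406) = -43308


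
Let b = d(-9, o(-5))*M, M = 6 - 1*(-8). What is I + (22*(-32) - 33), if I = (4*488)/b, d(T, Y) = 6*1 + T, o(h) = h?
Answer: -16453/21 ≈ -783.48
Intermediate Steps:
d(T, Y) = 6 + T
M = 14 (M = 6 + 8 = 14)
b = -42 (b = (6 - 9)*14 = -3*14 = -42)
I = -976/21 (I = (4*488)/(-42) = 1952*(-1/42) = -976/21 ≈ -46.476)
I + (22*(-32) - 33) = -976/21 + (22*(-32) - 33) = -976/21 + (-704 - 33) = -976/21 - 737 = -16453/21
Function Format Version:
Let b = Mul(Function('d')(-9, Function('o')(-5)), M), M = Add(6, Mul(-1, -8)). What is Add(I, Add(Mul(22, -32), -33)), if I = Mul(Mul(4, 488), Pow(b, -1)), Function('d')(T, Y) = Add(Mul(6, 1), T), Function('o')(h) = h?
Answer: Rational(-16453, 21) ≈ -783.48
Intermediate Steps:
Function('d')(T, Y) = Add(6, T)
M = 14 (M = Add(6, 8) = 14)
b = -42 (b = Mul(Add(6, -9), 14) = Mul(-3, 14) = -42)
I = Rational(-976, 21) (I = Mul(Mul(4, 488), Pow(-42, -1)) = Mul(1952, Rational(-1, 42)) = Rational(-976, 21) ≈ -46.476)
Add(I, Add(Mul(22, -32), -33)) = Add(Rational(-976, 21), Add(Mul(22, -32), -33)) = Add(Rational(-976, 21), Add(-704, -33)) = Add(Rational(-976, 21), -737) = Rational(-16453, 21)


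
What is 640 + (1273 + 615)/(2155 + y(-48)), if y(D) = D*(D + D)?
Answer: 4330208/6763 ≈ 640.28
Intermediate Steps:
y(D) = 2*D² (y(D) = D*(2*D) = 2*D²)
640 + (1273 + 615)/(2155 + y(-48)) = 640 + (1273 + 615)/(2155 + 2*(-48)²) = 640 + 1888/(2155 + 2*2304) = 640 + 1888/(2155 + 4608) = 640 + 1888/6763 = 4330208/6763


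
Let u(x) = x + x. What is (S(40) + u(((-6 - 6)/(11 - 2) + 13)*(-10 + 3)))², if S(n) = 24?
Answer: 174724/9 ≈ 19414.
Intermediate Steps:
u(x) = 2*x
(S(40) + u(((-6 - 6)/(11 - 2) + 13)*(-10 + 3)))² = (24 + 2*(((-6 - 6)/(11 - 2) + 13)*(-10 + 3)))² = (24 + 2*((-12/9 + 13)*(-7)))² = (24 + 2*((-12*⅑ + 13)*(-7)))² = (24 + 2*((-4/3 + 13)*(-7)))² = (24 + 2*((35/3)*(-7)))² = (24 + 2*(-245/3))² = (24 - 490/3)² = (-418/3)² = 174724/9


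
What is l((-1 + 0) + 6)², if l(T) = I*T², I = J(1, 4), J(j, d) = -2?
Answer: 2500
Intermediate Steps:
I = -2
l(T) = -2*T²
l((-1 + 0) + 6)² = (-2*((-1 + 0) + 6)²)² = (-2*(-1 + 6)²)² = (-2*5²)² = (-2*25)² = (-50)² = 2500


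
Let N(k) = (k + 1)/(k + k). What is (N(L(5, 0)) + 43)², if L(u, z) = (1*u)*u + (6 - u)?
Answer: 5121169/2704 ≈ 1893.9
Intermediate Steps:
L(u, z) = 6 + u² - u (L(u, z) = u*u + (6 - u) = u² + (6 - u) = 6 + u² - u)
N(k) = (1 + k)/(2*k) (N(k) = (1 + k)/((2*k)) = (1 + k)*(1/(2*k)) = (1 + k)/(2*k))
(N(L(5, 0)) + 43)² = ((1 + (6 + 5² - 1*5))/(2*(6 + 5² - 1*5)) + 43)² = ((1 + (6 + 25 - 5))/(2*(6 + 25 - 5)) + 43)² = ((½)*(1 + 26)/26 + 43)² = ((½)*(1/26)*27 + 43)² = (27/52 + 43)² = (2263/52)² = 5121169/2704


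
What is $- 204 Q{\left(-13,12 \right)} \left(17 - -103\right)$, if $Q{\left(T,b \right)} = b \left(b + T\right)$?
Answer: $293760$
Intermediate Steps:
$Q{\left(T,b \right)} = b \left(T + b\right)$
$- 204 Q{\left(-13,12 \right)} \left(17 - -103\right) = - 204 \cdot 12 \left(-13 + 12\right) \left(17 - -103\right) = - 204 \cdot 12 \left(-1\right) \left(17 + 103\right) = \left(-204\right) \left(-12\right) 120 = 2448 \cdot 120 = 293760$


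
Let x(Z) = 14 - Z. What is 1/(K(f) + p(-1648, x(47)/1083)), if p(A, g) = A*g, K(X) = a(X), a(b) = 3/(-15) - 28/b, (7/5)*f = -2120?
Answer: 956650/47865559 ≈ 0.019986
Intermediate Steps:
f = -10600/7 (f = (5/7)*(-2120) = -10600/7 ≈ -1514.3)
a(b) = -1/5 - 28/b (a(b) = 3*(-1/15) - 28/b = -1/5 - 28/b)
K(X) = (-140 - X)/(5*X)
1/(K(f) + p(-1648, x(47)/1083)) = 1/((-140 - 1*(-10600/7))/(5*(-10600/7)) - 1648*(14 - 1*47)/1083) = 1/((1/5)*(-7/10600)*(-140 + 10600/7) - 1648*(14 - 47)/1083) = 1/((1/5)*(-7/10600)*(9620/7) - (-54384)/1083) = 1/(-481/2650 - 1648*(-11/361)) = 1/(-481/2650 + 18128/361) = 1/(47865559/956650) = 956650/47865559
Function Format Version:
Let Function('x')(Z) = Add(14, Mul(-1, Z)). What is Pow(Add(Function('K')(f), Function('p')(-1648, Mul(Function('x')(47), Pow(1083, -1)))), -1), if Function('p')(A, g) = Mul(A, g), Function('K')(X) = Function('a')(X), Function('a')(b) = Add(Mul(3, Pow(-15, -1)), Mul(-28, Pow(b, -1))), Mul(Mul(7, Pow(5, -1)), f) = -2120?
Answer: Rational(956650, 47865559) ≈ 0.019986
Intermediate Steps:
f = Rational(-10600, 7) (f = Mul(Rational(5, 7), -2120) = Rational(-10600, 7) ≈ -1514.3)
Function('a')(b) = Add(Rational(-1, 5), Mul(-28, Pow(b, -1))) (Function('a')(b) = Add(Mul(3, Rational(-1, 15)), Mul(-28, Pow(b, -1))) = Add(Rational(-1, 5), Mul(-28, Pow(b, -1))))
Function('K')(X) = Mul(Rational(1, 5), Pow(X, -1), Add(-140, Mul(-1, X)))
Pow(Add(Function('K')(f), Function('p')(-1648, Mul(Function('x')(47), Pow(1083, -1)))), -1) = Pow(Add(Mul(Rational(1, 5), Pow(Rational(-10600, 7), -1), Add(-140, Mul(-1, Rational(-10600, 7)))), Mul(-1648, Mul(Add(14, Mul(-1, 47)), Pow(1083, -1)))), -1) = Pow(Add(Mul(Rational(1, 5), Rational(-7, 10600), Add(-140, Rational(10600, 7))), Mul(-1648, Mul(Add(14, -47), Rational(1, 1083)))), -1) = Pow(Add(Mul(Rational(1, 5), Rational(-7, 10600), Rational(9620, 7)), Mul(-1648, Mul(-33, Rational(1, 1083)))), -1) = Pow(Add(Rational(-481, 2650), Mul(-1648, Rational(-11, 361))), -1) = Pow(Add(Rational(-481, 2650), Rational(18128, 361)), -1) = Pow(Rational(47865559, 956650), -1) = Rational(956650, 47865559)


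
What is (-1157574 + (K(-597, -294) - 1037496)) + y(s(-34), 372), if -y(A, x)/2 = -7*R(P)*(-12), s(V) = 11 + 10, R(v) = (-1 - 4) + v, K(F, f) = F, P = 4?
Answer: -2195499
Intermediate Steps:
R(v) = -5 + v
s(V) = 21
y(A, x) = 168 (y(A, x) = -2*(-7*(-5 + 4))*(-12) = -2*(-7*(-1))*(-12) = -14*(-12) = -2*(-84) = 168)
(-1157574 + (K(-597, -294) - 1037496)) + y(s(-34), 372) = (-1157574 + (-597 - 1037496)) + 168 = (-1157574 - 1038093) + 168 = -2195667 + 168 = -2195499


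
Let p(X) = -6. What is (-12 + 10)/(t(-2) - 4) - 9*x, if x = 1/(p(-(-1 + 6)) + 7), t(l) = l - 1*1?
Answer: -61/7 ≈ -8.7143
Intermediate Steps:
t(l) = -1 + l (t(l) = l - 1 = -1 + l)
x = 1 (x = 1/(-6 + 7) = 1/1 = 1)
(-12 + 10)/(t(-2) - 4) - 9*x = (-12 + 10)/((-1 - 2) - 4) - 9*1 = -2/(-3 - 4) - 9 = -2/(-7) - 9 = -2*(-⅐) - 9 = 2/7 - 9 = -61/7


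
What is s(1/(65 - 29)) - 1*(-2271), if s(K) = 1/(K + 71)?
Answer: 5806983/2557 ≈ 2271.0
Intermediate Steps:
s(K) = 1/(71 + K)
s(1/(65 - 29)) - 1*(-2271) = 1/(71 + 1/(65 - 29)) - 1*(-2271) = 1/(71 + 1/36) + 2271 = 1/(2557/36) + 2271 = 36/2557 + 2271 = 5806983/2557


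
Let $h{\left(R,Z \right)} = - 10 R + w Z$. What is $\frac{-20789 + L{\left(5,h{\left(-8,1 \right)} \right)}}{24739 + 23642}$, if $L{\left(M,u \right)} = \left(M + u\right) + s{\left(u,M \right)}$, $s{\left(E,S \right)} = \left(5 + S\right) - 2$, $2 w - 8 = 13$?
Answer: $- \frac{41371}{96762} \approx -0.42755$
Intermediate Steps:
$w = \frac{21}{2}$ ($w = 4 + \frac{1}{2} \cdot 13 = 4 + \frac{13}{2} = \frac{21}{2} \approx 10.5$)
$s{\left(E,S \right)} = 3 + S$
$h{\left(R,Z \right)} = - 10 R + \frac{21 Z}{2}$
$L{\left(M,u \right)} = 3 + u + 2 M$ ($L{\left(M,u \right)} = \left(M + u\right) + \left(3 + M\right) = 3 + u + 2 M$)
$\frac{-20789 + L{\left(5,h{\left(-8,1 \right)} \right)}}{24739 + 23642} = \frac{-20789 + \left(3 + \left(\left(-10\right) \left(-8\right) + \frac{21}{2} \cdot 1\right) + 2 \cdot 5\right)}{24739 + 23642} = \frac{-20789 + \left(3 + \left(80 + \frac{21}{2}\right) + 10\right)}{48381} = \left(-20789 + \left(3 + \frac{181}{2} + 10\right)\right) \frac{1}{48381} = \left(-20789 + \frac{207}{2}\right) \frac{1}{48381} = \left(- \frac{41371}{2}\right) \frac{1}{48381} = - \frac{41371}{96762}$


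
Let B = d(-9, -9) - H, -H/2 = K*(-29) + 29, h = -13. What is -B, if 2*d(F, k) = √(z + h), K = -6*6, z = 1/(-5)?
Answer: -2146 - I*√330/10 ≈ -2146.0 - 1.8166*I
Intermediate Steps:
z = -⅕ ≈ -0.20000
K = -36
d(F, k) = I*√330/10 (d(F, k) = √(-⅕ - 13)/2 = √(-66/5)/2 = (I*√330/5)/2 = I*√330/10)
H = -2146 (H = -2*(-36*(-29) + 29) = -2*(1044 + 29) = -2*1073 = -2146)
B = 2146 + I*√330/10 (B = I*√330/10 - 1*(-2146) = I*√330/10 + 2146 = 2146 + I*√330/10 ≈ 2146.0 + 1.8166*I)
-B = -(2146 + I*√330/10) = -2146 - I*√330/10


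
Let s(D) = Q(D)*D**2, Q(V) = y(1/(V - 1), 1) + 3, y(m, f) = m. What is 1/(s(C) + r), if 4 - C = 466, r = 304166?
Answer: 463/437089130 ≈ 1.0593e-6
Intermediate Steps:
C = -462 (C = 4 - 1*466 = 4 - 466 = -462)
Q(V) = 3 + 1/(-1 + V) (Q(V) = 1/(V - 1) + 3 = 1/(-1 + V) + 3 = 3 + 1/(-1 + V))
s(D) = D**2*(-2 + 3*D)/(-1 + D) (s(D) = ((-2 + 3*D)/(-1 + D))*D**2 = D**2*(-2 + 3*D)/(-1 + D))
1/(s(C) + r) = 1/((-462)**2*(-2 + 3*(-462))/(-1 - 462) + 304166) = 1/(213444*(-2 - 1386)/(-463) + 304166) = 1/(213444*(-1/463)*(-1388) + 304166) = 1/(296260272/463 + 304166) = 1/(437089130/463) = 463/437089130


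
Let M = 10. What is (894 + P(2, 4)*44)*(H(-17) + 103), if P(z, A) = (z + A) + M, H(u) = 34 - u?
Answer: 246092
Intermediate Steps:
P(z, A) = 10 + A + z (P(z, A) = (z + A) + 10 = (A + z) + 10 = 10 + A + z)
(894 + P(2, 4)*44)*(H(-17) + 103) = (894 + (10 + 4 + 2)*44)*((34 - 1*(-17)) + 103) = (894 + 16*44)*((34 + 17) + 103) = (894 + 704)*(51 + 103) = 1598*154 = 246092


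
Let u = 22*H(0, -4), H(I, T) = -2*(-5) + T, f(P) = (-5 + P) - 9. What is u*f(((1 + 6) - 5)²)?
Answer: -1320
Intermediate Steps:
f(P) = -14 + P
H(I, T) = 10 + T
u = 132 (u = 22*(10 - 4) = 22*6 = 132)
u*f(((1 + 6) - 5)²) = 132*(-14 + ((1 + 6) - 5)²) = 132*(-14 + (7 - 5)²) = 132*(-14 + 2²) = 132*(-14 + 4) = 132*(-10) = -1320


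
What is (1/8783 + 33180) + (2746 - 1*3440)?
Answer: 285324539/8783 ≈ 32486.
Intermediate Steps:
(1/8783 + 33180) + (2746 - 1*3440) = (1/8783 + 33180) + (2746 - 3440) = 291419941/8783 - 694 = 285324539/8783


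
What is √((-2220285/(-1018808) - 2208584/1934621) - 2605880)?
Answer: I*√51650515071898838881181537466/140786239412 ≈ 1614.3*I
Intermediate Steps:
√((-2220285/(-1018808) - 2208584/1934621) - 2605880) = √((-2220285*(-1/1018808) - 2208584*1/1934621) - 2605880) = √((2220285/1018808 - 2208584/1934621) - 2605880) = √(2045286939113/1971007351768 - 2605880) = √(-5136206592538256727/1971007351768) = I*√51650515071898838881181537466/140786239412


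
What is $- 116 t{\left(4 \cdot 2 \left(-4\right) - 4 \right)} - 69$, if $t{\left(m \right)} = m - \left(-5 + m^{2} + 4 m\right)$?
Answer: $137159$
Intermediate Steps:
$t{\left(m \right)} = 5 - m^{2} - 3 m$ ($t{\left(m \right)} = m - \left(-5 + m^{2} + 4 m\right) = 5 - m^{2} - 3 m$)
$- 116 t{\left(4 \cdot 2 \left(-4\right) - 4 \right)} - 69 = - 116 \left(5 - \left(4 \cdot 2 \left(-4\right) - 4\right)^{2} - 3 \left(4 \cdot 2 \left(-4\right) - 4\right)\right) - 69 = - 116 \left(5 - \left(8 \left(-4\right) - 4\right)^{2} - 3 \left(8 \left(-4\right) - 4\right)\right) - 69 = - 116 \left(5 - \left(-32 - 4\right)^{2} - 3 \left(-32 - 4\right)\right) - 69 = - 116 \left(5 - \left(-36\right)^{2} - -108\right) - 69 = - 116 \left(5 - 1296 + 108\right) - 69 = \left(-116\right) \left(-1183\right) - 69 = 137228 - 69 = 137159$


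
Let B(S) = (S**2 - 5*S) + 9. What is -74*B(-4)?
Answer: -3330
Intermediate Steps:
B(S) = 9 + S**2 - 5*S
-74*B(-4) = -74*(9 + (-4)**2 - 5*(-4)) = -74*(9 + 16 + 20) = -74*45 = -3330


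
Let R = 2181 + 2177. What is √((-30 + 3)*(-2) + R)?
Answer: 2*√1103 ≈ 66.423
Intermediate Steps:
R = 4358
√((-30 + 3)*(-2) + R) = √((-30 + 3)*(-2) + 4358) = √(-27*(-2) + 4358) = √(54 + 4358) = √4412 = 2*√1103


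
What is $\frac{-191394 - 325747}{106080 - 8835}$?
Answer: $- \frac{517141}{97245} \approx -5.3179$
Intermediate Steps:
$\frac{-191394 - 325747}{106080 - 8835} = - \frac{517141}{97245}$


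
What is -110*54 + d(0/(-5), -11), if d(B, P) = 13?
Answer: -5927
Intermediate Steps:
-110*54 + d(0/(-5), -11) = -110*54 + 13 = -5940 + 13 = -5927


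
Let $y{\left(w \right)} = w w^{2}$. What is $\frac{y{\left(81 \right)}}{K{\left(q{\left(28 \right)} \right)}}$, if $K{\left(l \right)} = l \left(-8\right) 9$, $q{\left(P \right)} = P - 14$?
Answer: $- \frac{59049}{112} \approx -527.22$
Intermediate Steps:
$q{\left(P \right)} = -14 + P$ ($q{\left(P \right)} = P - 14 = -14 + P$)
$y{\left(w \right)} = w^{3}$
$K{\left(l \right)} = - 72 l$ ($K{\left(l \right)} = - 8 l 9 = - 72 l$)
$\frac{y{\left(81 \right)}}{K{\left(q{\left(28 \right)} \right)}} = \frac{81^{3}}{\left(-72\right) \left(-14 + 28\right)} = \frac{531441}{\left(-72\right) 14} = \frac{531441}{-1008} = 531441 \left(- \frac{1}{1008}\right) = - \frac{59049}{112}$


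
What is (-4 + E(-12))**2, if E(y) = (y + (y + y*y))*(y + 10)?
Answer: 59536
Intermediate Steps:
E(y) = (10 + y)*(y**2 + 2*y) (E(y) = (y + (y + y**2))*(10 + y) = (y**2 + 2*y)*(10 + y) = (10 + y)*(y**2 + 2*y))
(-4 + E(-12))**2 = (-4 - 12*(20 + (-12)**2 + 12*(-12)))**2 = (-4 - 12*(20 + 144 - 144))**2 = (-4 - 12*20)**2 = (-4 - 240)**2 = (-244)**2 = 59536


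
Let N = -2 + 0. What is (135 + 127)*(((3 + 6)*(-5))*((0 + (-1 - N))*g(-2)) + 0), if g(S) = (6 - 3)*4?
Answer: -141480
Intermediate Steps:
N = -2
g(S) = 12 (g(S) = 3*4 = 12)
(135 + 127)*(((3 + 6)*(-5))*((0 + (-1 - N))*g(-2)) + 0) = (135 + 127)*(((3 + 6)*(-5))*((0 + (-1 - 1*(-2)))*12) + 0) = 262*((9*(-5))*((0 + (-1 + 2))*12) + 0) = 262*(-45*(0 + 1)*12 + 0) = 262*(-45*12 + 0) = 262*(-540 + 0) = 262*(-540) = -141480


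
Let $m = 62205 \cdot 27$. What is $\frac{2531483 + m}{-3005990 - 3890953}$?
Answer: $- \frac{4211018}{6896943} \approx -0.61056$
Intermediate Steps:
$m = 1679535$
$\frac{2531483 + m}{-3005990 - 3890953} = \frac{2531483 + 1679535}{-3005990 - 3890953} = \frac{4211018}{-3005990 - 3890953} = \frac{4211018}{-6896943} = 4211018 \left(- \frac{1}{6896943}\right) = - \frac{4211018}{6896943}$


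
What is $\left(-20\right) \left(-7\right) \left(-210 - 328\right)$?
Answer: $-75320$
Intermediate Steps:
$\left(-20\right) \left(-7\right) \left(-210 - 328\right) = 140 \left(-538\right) = -75320$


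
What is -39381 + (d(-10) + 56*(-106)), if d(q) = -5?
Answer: -45322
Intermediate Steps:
-39381 + (d(-10) + 56*(-106)) = -39381 + (-5 + 56*(-106)) = -39381 + (-5 - 5936) = -39381 - 5941 = -45322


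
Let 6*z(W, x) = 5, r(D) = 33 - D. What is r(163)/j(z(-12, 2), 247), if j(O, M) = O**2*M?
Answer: -72/95 ≈ -0.75789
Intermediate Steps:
z(W, x) = 5/6 (z(W, x) = (1/6)*5 = 5/6)
j(O, M) = M*O**2
r(163)/j(z(-12, 2), 247) = (33 - 1*163)/((247*(5/6)**2)) = (33 - 163)/((247*(25/36))) = -130/6175/36 = -130*36/6175 = -72/95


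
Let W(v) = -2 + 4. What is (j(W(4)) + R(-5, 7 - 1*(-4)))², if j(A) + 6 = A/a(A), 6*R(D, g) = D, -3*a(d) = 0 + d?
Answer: 3481/36 ≈ 96.694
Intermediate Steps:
a(d) = -d/3 (a(d) = -(0 + d)/3 = -d/3)
W(v) = 2
R(D, g) = D/6
j(A) = -9 (j(A) = -6 + A/((-A/3)) = -6 + A*(-3/A) = -6 - 3 = -9)
(j(W(4)) + R(-5, 7 - 1*(-4)))² = (-9 + (⅙)*(-5))² = (-9 - ⅚)² = (-59/6)² = 3481/36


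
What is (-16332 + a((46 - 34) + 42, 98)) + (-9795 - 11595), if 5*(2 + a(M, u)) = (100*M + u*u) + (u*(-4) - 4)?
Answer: -174012/5 ≈ -34802.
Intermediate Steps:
a(M, u) = -14/5 + 20*M - 4*u/5 + u²/5 (a(M, u) = -2 + ((100*M + u*u) + (u*(-4) - 4))/5 = -2 + ((100*M + u²) + (-4*u - 4))/5 = -2 + ((u² + 100*M) + (-4 - 4*u))/5 = -2 + (-4 + u² - 4*u + 100*M)/5 = -2 + (-⅘ + 20*M - 4*u/5 + u²/5) = -14/5 + 20*M - 4*u/5 + u²/5)
(-16332 + a((46 - 34) + 42, 98)) + (-9795 - 11595) = (-16332 + (-14/5 + 20*((46 - 34) + 42) - ⅘*98 + (⅕)*98²)) + (-9795 - 11595) = (-16332 + (-14/5 + 20*(12 + 42) - 392/5 + (⅕)*9604)) - 21390 = (-16332 + (-14/5 + 20*54 - 392/5 + 9604/5)) - 21390 = (-16332 + (-14/5 + 1080 - 392/5 + 9604/5)) - 21390 = (-16332 + 14598/5) - 21390 = -67062/5 - 21390 = -174012/5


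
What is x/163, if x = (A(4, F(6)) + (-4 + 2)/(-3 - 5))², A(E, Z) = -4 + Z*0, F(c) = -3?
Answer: 225/2608 ≈ 0.086273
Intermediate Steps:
A(E, Z) = -4 (A(E, Z) = -4 + 0 = -4)
x = 225/16 (x = (-4 + (-4 + 2)/(-3 - 5))² = (-4 - 2/(-8))² = (-4 - 2*(-⅛))² = (-4 + ¼)² = (-15/4)² = 225/16 ≈ 14.063)
x/163 = (225/16)/163 = (225/16)*(1/163) = 225/2608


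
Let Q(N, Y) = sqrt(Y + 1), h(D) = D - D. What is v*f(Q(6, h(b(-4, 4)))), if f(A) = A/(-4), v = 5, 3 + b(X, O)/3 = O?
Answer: -5/4 ≈ -1.2500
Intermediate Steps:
b(X, O) = -9 + 3*O
h(D) = 0
Q(N, Y) = sqrt(1 + Y)
f(A) = -A/4 (f(A) = A*(-1/4) = -A/4)
v*f(Q(6, h(b(-4, 4)))) = 5*(-sqrt(1 + 0)/4) = 5*(-sqrt(1)/4) = 5*(-1/4*1) = 5*(-1/4) = -5/4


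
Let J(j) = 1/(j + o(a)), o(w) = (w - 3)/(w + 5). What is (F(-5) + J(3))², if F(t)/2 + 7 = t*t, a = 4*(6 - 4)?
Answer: 2550409/1936 ≈ 1317.4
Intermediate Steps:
a = 8 (a = 4*2 = 8)
F(t) = -14 + 2*t² (F(t) = -14 + 2*(t*t) = -14 + 2*t²)
o(w) = (-3 + w)/(5 + w)
J(j) = 1/(5/13 + j) (J(j) = 1/(j + (-3 + 8)/(5 + 8)) = 1/(j + 5/13) = 1/(5/13 + j))
(F(-5) + J(3))² = ((-14 + 2*(-5)²) + 13/(5 + 13*3))² = ((-14 + 2*25) + 13/(5 + 39))² = ((-14 + 50) + 13/44)² = (36 + 13*(1/44))² = (36 + 13/44)² = (1597/44)² = 2550409/1936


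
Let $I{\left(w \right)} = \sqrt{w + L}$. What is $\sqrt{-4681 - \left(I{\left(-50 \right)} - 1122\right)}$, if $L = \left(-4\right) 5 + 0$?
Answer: $\sqrt{-3559 - i \sqrt{70}} \approx 0.07012 - 59.657 i$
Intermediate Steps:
$L = -20$ ($L = -20 + 0 = -20$)
$I{\left(w \right)} = \sqrt{-20 + w}$ ($I{\left(w \right)} = \sqrt{w - 20} = \sqrt{-20 + w}$)
$\sqrt{-4681 - \left(I{\left(-50 \right)} - 1122\right)} = \sqrt{-4681 - \left(\sqrt{-20 - 50} - 1122\right)} = \sqrt{-4681 - \left(\sqrt{-70} - 1122\right)} = \sqrt{-4681 - \left(i \sqrt{70} - 1122\right)} = \sqrt{-4681 - \left(-1122 + i \sqrt{70}\right)} = \sqrt{-4681 + \left(1122 - i \sqrt{70}\right)} = \sqrt{-3559 - i \sqrt{70}}$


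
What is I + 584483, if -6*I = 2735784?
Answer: 128519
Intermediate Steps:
I = -455964 (I = -⅙*2735784 = -455964)
I + 584483 = -455964 + 584483 = 128519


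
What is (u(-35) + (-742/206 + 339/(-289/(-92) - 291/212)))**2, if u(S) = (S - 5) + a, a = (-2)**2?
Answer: 1140379062711001/49314196624 ≈ 23125.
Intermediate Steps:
a = 4
u(S) = -1 + S (u(S) = (S - 5) + 4 = (-5 + S) + 4 = -1 + S)
(u(-35) + (-742/206 + 339/(-289/(-92) - 291/212)))**2 = ((-1 - 35) + (-742/206 + 339/(-289/(-92) - 291/212)))**2 = (-36 + (-742*1/206 + 339/(-289*(-1/92) - 291*1/212)))**2 = (-36 + (-371/103 + 339/(289/92 - 291/212)))**2 = (-36 + (-371/103 + 339/(2156/1219)))**2 = (-36 + (-371/103 + 339*(1219/2156)))**2 = (-36 + (-371/103 + 413241/2156))**2 = (-36 + 41763947/222068)**2 = (33769499/222068)**2 = 1140379062711001/49314196624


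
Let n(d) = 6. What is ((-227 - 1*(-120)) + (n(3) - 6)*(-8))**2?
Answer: 11449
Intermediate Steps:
((-227 - 1*(-120)) + (n(3) - 6)*(-8))**2 = ((-227 - 1*(-120)) + (6 - 6)*(-8))**2 = ((-227 + 120) + 0*(-8))**2 = (-107 + 0)**2 = (-107)**2 = 11449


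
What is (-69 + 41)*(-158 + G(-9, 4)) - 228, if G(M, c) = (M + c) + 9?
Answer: 4084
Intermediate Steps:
G(M, c) = 9 + M + c
(-69 + 41)*(-158 + G(-9, 4)) - 228 = (-69 + 41)*(-158 + (9 - 9 + 4)) - 228 = -28*(-158 + 4) - 228 = -28*(-154) - 228 = 4312 - 228 = 4084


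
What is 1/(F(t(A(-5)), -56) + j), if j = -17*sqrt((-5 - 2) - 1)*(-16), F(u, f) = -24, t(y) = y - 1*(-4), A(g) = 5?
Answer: -3/74056 - 17*I*sqrt(2)/18514 ≈ -4.051e-5 - 0.0012986*I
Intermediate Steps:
t(y) = 4 + y (t(y) = y + 4 = 4 + y)
j = 544*I*sqrt(2) (j = -17*sqrt(-7 - 1)*(-16) = -34*I*sqrt(2)*(-16) = 544*I*sqrt(2) ≈ 769.33*I)
1/(F(t(A(-5)), -56) + j) = 1/(-24 + 544*I*sqrt(2))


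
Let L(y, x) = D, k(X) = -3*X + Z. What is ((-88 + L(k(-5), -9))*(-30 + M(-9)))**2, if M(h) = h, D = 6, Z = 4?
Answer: 10227204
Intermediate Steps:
k(X) = 4 - 3*X (k(X) = -3*X + 4 = 4 - 3*X)
L(y, x) = 6
((-88 + L(k(-5), -9))*(-30 + M(-9)))**2 = ((-88 + 6)*(-30 - 9))**2 = (-82*(-39))**2 = 3198**2 = 10227204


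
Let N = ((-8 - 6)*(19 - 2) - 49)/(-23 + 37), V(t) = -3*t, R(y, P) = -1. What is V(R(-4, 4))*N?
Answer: -123/2 ≈ -61.500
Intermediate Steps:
N = -41/2 (N = (-14*17 - 49)/14 = (-238 - 49)*(1/14) = -287*1/14 = -41/2 ≈ -20.500)
V(R(-4, 4))*N = -3*(-1)*(-41/2) = 3*(-41/2) = -123/2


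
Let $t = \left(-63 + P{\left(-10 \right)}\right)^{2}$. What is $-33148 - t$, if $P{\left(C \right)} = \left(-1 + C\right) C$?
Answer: $-35357$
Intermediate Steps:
$P{\left(C \right)} = C \left(-1 + C\right)$
$t = 2209$ ($t = \left(-63 - 10 \left(-1 - 10\right)\right)^{2} = \left(-63 - -110\right)^{2} = \left(-63 + 110\right)^{2} = 47^{2} = 2209$)
$-33148 - t = -33148 - 2209 = -35357$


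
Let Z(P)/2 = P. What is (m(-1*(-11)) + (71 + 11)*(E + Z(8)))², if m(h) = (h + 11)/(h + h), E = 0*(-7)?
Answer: 1723969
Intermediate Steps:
Z(P) = 2*P
E = 0
m(h) = (11 + h)/(2*h) (m(h) = (11 + h)/((2*h)) = (11 + h)*(1/(2*h)) = (11 + h)/(2*h))
(m(-1*(-11)) + (71 + 11)*(E + Z(8)))² = ((11 - 1*(-11))/(2*((-1*(-11)))) + (71 + 11)*(0 + 2*8))² = ((½)*(11 + 11)/11 + 82*(0 + 16))² = ((½)*(1/11)*22 + 82*16)² = (1 + 1312)² = 1313² = 1723969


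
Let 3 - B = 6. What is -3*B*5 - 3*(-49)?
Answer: 192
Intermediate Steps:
B = -3 (B = 3 - 1*6 = 3 - 6 = -3)
-3*B*5 - 3*(-49) = -3*(-3)*5 - 3*(-49) = 9*5 + 147 = 45 + 147 = 192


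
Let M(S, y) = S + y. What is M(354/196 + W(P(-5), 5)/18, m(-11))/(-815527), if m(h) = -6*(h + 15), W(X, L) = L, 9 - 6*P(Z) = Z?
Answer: 9665/359647407 ≈ 2.6874e-5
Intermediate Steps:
P(Z) = 3/2 - Z/6
m(h) = -90 - 6*h (m(h) = -6*(15 + h) = -90 - 6*h)
M(354/196 + W(P(-5), 5)/18, m(-11))/(-815527) = ((354/196 + 5/18) + (-90 - 6*(-11)))/(-815527) = ((354*(1/196) + 5*(1/18)) + (-90 + 66))*(-1/815527) = ((177/98 + 5/18) - 24)*(-1/815527) = (919/441 - 24)*(-1/815527) = -9665/441*(-1/815527) = 9665/359647407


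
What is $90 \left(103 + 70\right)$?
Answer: $15570$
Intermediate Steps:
$90 \left(103 + 70\right) = 90 \cdot 173 = 15570$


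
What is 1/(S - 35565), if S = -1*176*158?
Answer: -1/63373 ≈ -1.5780e-5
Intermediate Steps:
S = -27808 (S = -176*158 = -27808)
1/(S - 35565) = 1/(-27808 - 35565) = 1/(-63373) = -1/63373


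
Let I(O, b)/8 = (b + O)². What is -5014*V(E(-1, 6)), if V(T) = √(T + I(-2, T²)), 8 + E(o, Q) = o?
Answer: -5014*√49919 ≈ -1.1203e+6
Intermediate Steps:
E(o, Q) = -8 + o
I(O, b) = 8*(O + b)² (I(O, b) = 8*(b + O)² = 8*(O + b)²)
V(T) = √(T + 8*(-2 + T²)²)
-5014*V(E(-1, 6)) = -5014*√((-8 - 1) + 8*(-2 + (-8 - 1)²)²) = -5014*√(-9 + 8*(-2 + (-9)²)²) = -5014*√(-9 + 8*(-2 + 81)²) = -5014*√(-9 + 8*79²) = -5014*√(-9 + 8*6241) = -5014*√(-9 + 49928) = -5014*√49919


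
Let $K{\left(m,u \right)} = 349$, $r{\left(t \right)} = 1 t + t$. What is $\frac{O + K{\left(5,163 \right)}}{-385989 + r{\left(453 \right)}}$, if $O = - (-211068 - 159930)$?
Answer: $- \frac{371347}{385083} \approx -0.96433$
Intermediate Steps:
$r{\left(t \right)} = 2 t$ ($r{\left(t \right)} = t + t = 2 t$)
$O = 370998$ ($O = - (-211068 - 159930) = \left(-1\right) \left(-370998\right) = 370998$)
$\frac{O + K{\left(5,163 \right)}}{-385989 + r{\left(453 \right)}} = \frac{370998 + 349}{-385989 + 2 \cdot 453} = \frac{371347}{-385989 + 906} = \frac{371347}{-385083} = 371347 \left(- \frac{1}{385083}\right) = - \frac{371347}{385083}$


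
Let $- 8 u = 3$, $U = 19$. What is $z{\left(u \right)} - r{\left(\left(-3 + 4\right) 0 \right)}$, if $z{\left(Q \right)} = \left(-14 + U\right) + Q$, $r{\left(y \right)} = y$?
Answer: $\frac{37}{8} \approx 4.625$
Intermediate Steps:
$u = - \frac{3}{8}$ ($u = \left(- \frac{1}{8}\right) 3 = - \frac{3}{8} \approx -0.375$)
$z{\left(Q \right)} = 5 + Q$ ($z{\left(Q \right)} = \left(-14 + 19\right) + Q = 5 + Q$)
$z{\left(u \right)} - r{\left(\left(-3 + 4\right) 0 \right)} = \left(5 - \frac{3}{8}\right) - \left(-3 + 4\right) 0 = \frac{37}{8} - 1 \cdot 0 = \frac{37}{8} - 0 = \frac{37}{8} + 0 = \frac{37}{8}$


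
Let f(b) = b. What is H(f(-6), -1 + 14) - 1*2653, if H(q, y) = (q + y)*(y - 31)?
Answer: -2779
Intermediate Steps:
H(q, y) = (-31 + y)*(q + y) (H(q, y) = (q + y)*(-31 + y) = (-31 + y)*(q + y))
H(f(-6), -1 + 14) - 1*2653 = ((-1 + 14)**2 - 31*(-6) - 31*(-1 + 14) - 6*(-1 + 14)) - 1*2653 = (13**2 + 186 - 31*13 - 6*13) - 2653 = (169 + 186 - 403 - 78) - 2653 = -126 - 2653 = -2779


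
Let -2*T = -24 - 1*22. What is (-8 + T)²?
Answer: 225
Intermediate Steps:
T = 23 (T = -(-24 - 1*22)/2 = -(-24 - 22)/2 = -½*(-46) = 23)
(-8 + T)² = (-8 + 23)² = 15² = 225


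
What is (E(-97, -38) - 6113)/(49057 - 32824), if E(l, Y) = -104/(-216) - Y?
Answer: -164012/438291 ≈ -0.37421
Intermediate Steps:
E(l, Y) = 13/27 - Y (E(l, Y) = -104*(-1/216) - Y = 13/27 - Y)
(E(-97, -38) - 6113)/(49057 - 32824) = ((13/27 - 1*(-38)) - 6113)/(49057 - 32824) = ((13/27 + 38) - 6113)/16233 = (1039/27 - 6113)*(1/16233) = -164012/27*1/16233 = -164012/438291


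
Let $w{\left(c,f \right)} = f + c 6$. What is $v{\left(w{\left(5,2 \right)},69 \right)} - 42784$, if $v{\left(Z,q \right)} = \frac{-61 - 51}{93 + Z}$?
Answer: $- \frac{5348112}{125} \approx -42785.0$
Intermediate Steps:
$w{\left(c,f \right)} = f + 6 c$
$v{\left(Z,q \right)} = - \frac{112}{93 + Z}$
$v{\left(w{\left(5,2 \right)},69 \right)} - 42784 = - \frac{112}{93 + \left(2 + 6 \cdot 5\right)} - 42784 = - \frac{112}{93 + \left(2 + 30\right)} - 42784 = - \frac{112}{93 + 32} - 42784 = - \frac{112}{125} - 42784 = - \frac{5348112}{125}$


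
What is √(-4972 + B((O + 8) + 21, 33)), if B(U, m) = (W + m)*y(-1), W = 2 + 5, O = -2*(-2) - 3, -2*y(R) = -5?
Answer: 2*I*√1218 ≈ 69.8*I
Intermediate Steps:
y(R) = 5/2 (y(R) = -½*(-5) = 5/2)
O = 1 (O = 4 - 3 = 1)
W = 7
B(U, m) = 35/2 + 5*m/2 (B(U, m) = (7 + m)*(5/2) = 35/2 + 5*m/2)
√(-4972 + B((O + 8) + 21, 33)) = √(-4972 + (35/2 + (5/2)*33)) = √(-4972 + (35/2 + 165/2)) = √(-4972 + 100) = √(-4872) = 2*I*√1218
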